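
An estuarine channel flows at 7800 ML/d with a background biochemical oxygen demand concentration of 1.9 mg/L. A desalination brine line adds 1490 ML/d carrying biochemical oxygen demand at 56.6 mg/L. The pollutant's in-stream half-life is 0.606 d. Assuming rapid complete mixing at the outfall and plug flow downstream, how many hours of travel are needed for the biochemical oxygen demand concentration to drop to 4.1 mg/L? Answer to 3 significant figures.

20.1 h

Conservation of mass: C = (7800·1.900 + 1490·56.60) / 9290 = 99150/9290 = 10.67 mg/L.
Half-life 0.606 d → k = ln 2 / 0.606 = 1.144 d⁻¹.
10.67·exp(−k·t) = 4.1 → t = ln(10.67/4.1)/k = 72270 s = 20.08 h.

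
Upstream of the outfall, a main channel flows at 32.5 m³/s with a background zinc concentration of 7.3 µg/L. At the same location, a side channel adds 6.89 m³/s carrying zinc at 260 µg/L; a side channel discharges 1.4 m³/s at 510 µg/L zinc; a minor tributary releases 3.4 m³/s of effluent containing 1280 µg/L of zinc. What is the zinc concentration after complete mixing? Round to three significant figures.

Conservation of mass: C = (32.50·7.300 + 6.890·260.0 + 1.400·510.0 + 3.400·1280) / 44.19 = 7095/44.19 = 160.5 µg/L.

161 µg/L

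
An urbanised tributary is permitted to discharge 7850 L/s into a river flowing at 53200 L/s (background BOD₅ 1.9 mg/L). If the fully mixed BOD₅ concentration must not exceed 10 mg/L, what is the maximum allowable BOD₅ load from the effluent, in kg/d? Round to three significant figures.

Mass balance at the limit: 53200·1.900 + 7850·Cₑ = 61050·10 → Cₑ = 64.89 mg/L.
7850 L/s = 7.850 m³/s. Load = 7.850 m³/s × 64.89 g/m³ × 86 400 s/d = 44010 kg/d.

44000 kg/d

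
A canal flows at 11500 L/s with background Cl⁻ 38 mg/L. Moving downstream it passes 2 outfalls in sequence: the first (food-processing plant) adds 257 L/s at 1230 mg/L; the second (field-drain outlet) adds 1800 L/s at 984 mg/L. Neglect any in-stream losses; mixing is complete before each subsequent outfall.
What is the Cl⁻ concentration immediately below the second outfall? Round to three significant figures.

Outfall 1: combined Q = 11760 L/s; C = (11500·38.00 + 257.0·1230)/11760 = 64.06 mg/L.
Outfall 2: combined Q = 13560 L/s; C = (11760·64.06 + 1800·984.0)/13560 = 186.2 mg/L.

186 mg/L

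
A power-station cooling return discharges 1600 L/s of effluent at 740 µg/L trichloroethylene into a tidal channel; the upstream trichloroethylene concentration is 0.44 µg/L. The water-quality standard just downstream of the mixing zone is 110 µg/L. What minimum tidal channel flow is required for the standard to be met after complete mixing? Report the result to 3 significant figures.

Set C_mix = 110: (Q·0.4400 + 1600·740.0) / (Q + 1600) = 110
→ Q = 1600·(740.0 − 110)/(110 − 0.4400) = 9200 L/s.

9200 L/s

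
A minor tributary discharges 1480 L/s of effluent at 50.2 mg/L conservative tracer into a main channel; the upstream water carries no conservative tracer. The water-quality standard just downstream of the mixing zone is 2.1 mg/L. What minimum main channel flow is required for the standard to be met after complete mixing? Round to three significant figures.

33900 L/s

Set C_mix = 2.1: (Q·0 + 1480·50.20) / (Q + 1480) = 2.1
→ Q = 1480·(50.20 − 2.1)/(2.1 − 0) = 33900 L/s.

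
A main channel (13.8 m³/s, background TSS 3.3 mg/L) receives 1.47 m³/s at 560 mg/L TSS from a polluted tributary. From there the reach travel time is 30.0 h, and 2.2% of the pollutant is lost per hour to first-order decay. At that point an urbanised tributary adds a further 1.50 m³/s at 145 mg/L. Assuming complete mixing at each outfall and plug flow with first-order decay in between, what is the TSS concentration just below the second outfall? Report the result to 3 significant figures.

Conservation of mass: C = (13.80·3.300 + 1.470·560.0) / 15.27 = 868.7/15.27 = 56.89 mg/L; combined flow 15.27 m³/s.
2.2%/h lost → k = −ln(1 − 0.022) = 0.02225 h⁻¹.
After decay, C = 56.89 × e^(−kt) = 56.89 × 0.5131 = 29.19 mg/L.
At the second outfall, C = (15.27·29.19 + 1.500·145.0) / (15.27 + 1.500) = 39.55 mg/L.

39.5 mg/L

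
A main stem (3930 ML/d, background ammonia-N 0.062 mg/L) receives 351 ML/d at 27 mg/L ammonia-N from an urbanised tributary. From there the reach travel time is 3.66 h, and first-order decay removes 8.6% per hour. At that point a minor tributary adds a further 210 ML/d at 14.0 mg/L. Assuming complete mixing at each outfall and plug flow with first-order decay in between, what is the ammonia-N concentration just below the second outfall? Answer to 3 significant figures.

Mass balance: C = (3930·0.06200 + 351.0·27.00) / 4281 = 9721/4281 = 2.271 mg/L; combined flow 4281 ML/d.
8.6%/h lost → k = −ln(1 − 0.086) = 0.08992 h⁻¹.
Decay over the reach: 2.271·exp(−kt) = 2.271·0.7196 = 1.634 mg/L.
At the second outfall, C = (4281·1.634 + 210.0·14.00) / (4281 + 210.0) = 2.212 mg/L.

2.21 mg/L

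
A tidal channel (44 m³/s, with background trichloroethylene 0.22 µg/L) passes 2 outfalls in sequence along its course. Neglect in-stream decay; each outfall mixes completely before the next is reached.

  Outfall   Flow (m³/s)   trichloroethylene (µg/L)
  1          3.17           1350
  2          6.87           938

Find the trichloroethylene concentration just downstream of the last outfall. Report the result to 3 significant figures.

After outfall 1: Q = 44.00 + 3.170 = 47.17 m³/s; C = (44.00·0.2200 + 3.170·1350)/47.17 = 90.93 µg/L.
After outfall 2: Q = 47.17 + 6.870 = 54.04 m³/s; C = (47.17·90.93 + 6.870·938.0)/54.04 = 198.6 µg/L.

199 µg/L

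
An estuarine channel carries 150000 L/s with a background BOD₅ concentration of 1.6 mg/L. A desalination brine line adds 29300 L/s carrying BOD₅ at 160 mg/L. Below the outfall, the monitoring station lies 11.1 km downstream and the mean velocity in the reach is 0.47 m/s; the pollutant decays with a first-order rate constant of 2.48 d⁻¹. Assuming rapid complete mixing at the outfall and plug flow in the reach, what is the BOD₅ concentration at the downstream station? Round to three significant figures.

14.0 mg/L

Conservation of mass: C = (150000·1.600 + 29300·160.0) / 179300 = 4928000/179300 = 27.48 mg/L.
Travel time t = 11.1·1000 / 0.47 = 23620 s = 6.560 h.
First-order decay: C = 27.48·exp(−k·t) = 27.48·0.5077 = 13.95 mg/L.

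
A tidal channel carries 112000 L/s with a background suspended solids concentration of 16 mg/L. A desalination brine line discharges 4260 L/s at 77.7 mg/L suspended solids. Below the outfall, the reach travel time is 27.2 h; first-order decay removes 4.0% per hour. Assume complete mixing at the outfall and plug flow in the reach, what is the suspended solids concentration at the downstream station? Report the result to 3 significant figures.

Flow-weighted average: C = (112000·16.00 + 4260·77.70) / 116300 = 2123000/116300 = 18.26 mg/L.
4.0%/h lost → k = −ln(1 − 0.04) = 0.04082 h⁻¹.
Decay over the reach: 18.26·exp(−kt) = 18.26·0.3294 = 6.016 mg/L.

6.02 mg/L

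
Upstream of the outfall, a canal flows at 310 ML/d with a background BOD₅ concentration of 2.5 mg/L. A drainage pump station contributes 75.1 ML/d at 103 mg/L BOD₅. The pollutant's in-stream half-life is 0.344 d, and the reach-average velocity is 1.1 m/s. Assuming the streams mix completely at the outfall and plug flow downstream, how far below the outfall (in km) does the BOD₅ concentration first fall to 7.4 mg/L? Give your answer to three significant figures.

51.6 km

Flow-weighted average: C = (310.0·2.500 + 75.10·103.0) / 385.1 = 8510/385.1 = 22.10 mg/L.
Half-life 0.344 d → k = ln 2 / 0.344 = 2.015 d⁻¹.
Set 22.10·exp(−k·t) = 7.4 → t = ln(22.10/7.4)/k = 46910 s = 13.03 h.
Distance = v·t = 1.1·46910 = 51600 m = 51.60 km.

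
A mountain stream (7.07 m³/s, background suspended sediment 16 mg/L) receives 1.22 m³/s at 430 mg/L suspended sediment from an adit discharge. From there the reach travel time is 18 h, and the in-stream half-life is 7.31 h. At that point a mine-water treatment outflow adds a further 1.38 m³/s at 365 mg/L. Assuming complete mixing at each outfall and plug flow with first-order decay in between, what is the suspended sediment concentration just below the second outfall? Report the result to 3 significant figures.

64.1 mg/L

Flow-weighted average: C = (7.070·16.00 + 1.220·430.0) / 8.290 = 637.7/8.290 = 76.93 mg/L; combined flow 8.290 m³/s.
Half-life 7.31 h → k = ln 2 / 7.31 = 0.09482 h⁻¹ = 2.276 d⁻¹.
Applying C = C₀e^(−kt): 76.93 × 0.1814 = 13.96 mg/L.
At the second outfall, C = (8.290·13.96 + 1.380·365.0) / (8.290 + 1.380) = 64.06 mg/L.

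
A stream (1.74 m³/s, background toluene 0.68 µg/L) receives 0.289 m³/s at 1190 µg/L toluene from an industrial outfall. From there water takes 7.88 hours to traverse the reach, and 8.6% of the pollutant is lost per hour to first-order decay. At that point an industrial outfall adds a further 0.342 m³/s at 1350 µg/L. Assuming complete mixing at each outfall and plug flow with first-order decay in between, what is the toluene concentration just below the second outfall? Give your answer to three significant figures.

266 µg/L

Flow-weighted average: C = (1.740·0.6800 + 0.2890·1190) / 2.029 = 345.1/2.029 = 170.1 µg/L; combined flow 2.029 m³/s.
8.6%/h lost → k = −ln(1 − 0.086) = 0.08992 h⁻¹.
First-order decay: C = 170.1·exp(−k·t) = 170.1·0.4923 = 83.74 µg/L.
Second outfall: C = (2.029·83.74 + 0.3420·1350)/2.371 = 266.4 µg/L.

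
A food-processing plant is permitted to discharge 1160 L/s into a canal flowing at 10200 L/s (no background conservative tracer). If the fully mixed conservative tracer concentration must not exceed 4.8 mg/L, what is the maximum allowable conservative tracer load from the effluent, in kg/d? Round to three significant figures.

4710 kg/d

Mass balance at the limit: 10200·0 + 1160·Cₑ = 11360·4.8 → Cₑ = 47.01 mg/L.
1160 L/s = 1.160 m³/s. Load = 1.160 m³/s × 47.01 g/m³ × 86 400 s/d = 4711 kg/d.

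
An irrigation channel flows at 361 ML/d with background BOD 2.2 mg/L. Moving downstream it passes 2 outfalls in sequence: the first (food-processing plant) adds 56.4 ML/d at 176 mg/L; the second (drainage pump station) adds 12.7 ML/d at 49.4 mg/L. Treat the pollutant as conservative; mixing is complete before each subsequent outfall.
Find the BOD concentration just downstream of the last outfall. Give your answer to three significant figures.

Below outfall 1: Q → 417.4 ML/d, C = (361.0·2.200 + 56.40·176.0)/417.4 = 25.68 mg/L.
Below outfall 2: Q → 430.1 ML/d, C = (417.4·25.68 + 12.70·49.40)/430.1 = 26.38 mg/L.

26.4 mg/L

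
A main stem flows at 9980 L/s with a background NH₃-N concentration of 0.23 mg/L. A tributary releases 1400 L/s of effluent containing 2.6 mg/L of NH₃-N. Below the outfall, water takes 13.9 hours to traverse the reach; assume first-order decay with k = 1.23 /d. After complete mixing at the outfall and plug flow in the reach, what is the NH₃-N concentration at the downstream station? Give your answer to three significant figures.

After mixing, C = (9980·0.2300 + 1400·2.600) / 11380 = 5935/11380 = 0.5216 mg/L.
Decay over the reach: 0.5216·exp(−kt) = 0.5216·0.4905 = 0.2558 mg/L.

0.256 mg/L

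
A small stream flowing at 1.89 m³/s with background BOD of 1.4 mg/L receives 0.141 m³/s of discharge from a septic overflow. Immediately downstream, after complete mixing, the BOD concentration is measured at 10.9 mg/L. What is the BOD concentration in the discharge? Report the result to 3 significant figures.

138 mg/L

Mass balance: 1.890·1.400 + 0.1410·Cₑ = 2.031·10.90
→ Cₑ = (2.031·10.90 − 1.890·1.400) / 0.1410 = 138.2 mg/L.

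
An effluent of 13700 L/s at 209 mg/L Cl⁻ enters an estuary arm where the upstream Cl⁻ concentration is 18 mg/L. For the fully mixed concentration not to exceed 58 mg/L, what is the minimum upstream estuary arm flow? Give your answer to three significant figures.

51700 L/s

Set C_mix = 58: (Q·18.00 + 13700·209.0) / (Q + 13700) = 58
→ Q = 13700·(209.0 − 58)/(58 − 18.00) = 51720 L/s.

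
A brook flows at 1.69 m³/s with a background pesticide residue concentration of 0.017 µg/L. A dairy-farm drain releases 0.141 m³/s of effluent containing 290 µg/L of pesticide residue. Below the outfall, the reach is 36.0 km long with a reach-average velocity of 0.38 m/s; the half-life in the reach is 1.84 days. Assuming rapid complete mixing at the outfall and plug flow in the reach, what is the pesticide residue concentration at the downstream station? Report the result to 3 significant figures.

14.8 µg/L

Mass balance: C = (1.690·0.01700 + 0.1410·290.0) / 1.831 = 40.92/1.831 = 22.35 µg/L.
Travel time t = 36.0·1000 / 0.38 = 94740 s = 26.32 h.
Half-life 1.84 d → k = ln 2 / 1.84 = 0.3767 d⁻¹.
First-order decay: C = 22.35·exp(−k·t) = 22.35·0.6616 = 14.79 µg/L.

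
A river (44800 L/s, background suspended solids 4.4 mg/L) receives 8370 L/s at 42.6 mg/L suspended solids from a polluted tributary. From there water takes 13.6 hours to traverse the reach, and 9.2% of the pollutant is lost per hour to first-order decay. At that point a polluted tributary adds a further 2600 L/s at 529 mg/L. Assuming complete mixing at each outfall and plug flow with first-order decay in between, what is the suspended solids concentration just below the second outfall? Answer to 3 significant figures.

27.3 mg/L

Mass balance: C = (44800·4.400 + 8370·42.60) / 53170 = 553700/53170 = 10.41 mg/L; combined flow 53170 L/s.
9.2%/h lost → k = −ln(1 − 0.092) = 0.09651 h⁻¹.
Decay over the reach: 10.41·exp(−kt) = 10.41·0.2691 = 2.803 mg/L.
Second outfall: C = (53170·2.803 + 2600·529.0)/55770 = 27.33 mg/L.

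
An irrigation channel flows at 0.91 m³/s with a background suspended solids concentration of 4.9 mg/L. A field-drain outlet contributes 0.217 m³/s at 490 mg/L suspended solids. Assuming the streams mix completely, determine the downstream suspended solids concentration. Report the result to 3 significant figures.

Conservation of mass: C = (0.9100·4.900 + 0.2170·490.0) / 1.127 = 110.8/1.127 = 98.30 mg/L.

98.3 mg/L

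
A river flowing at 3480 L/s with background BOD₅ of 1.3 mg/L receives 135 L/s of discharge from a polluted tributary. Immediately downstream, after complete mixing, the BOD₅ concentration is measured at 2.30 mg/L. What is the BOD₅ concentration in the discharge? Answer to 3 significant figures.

Mass balance: 3480·1.300 + 135.0·Cₑ = 3615·2.300
→ Cₑ = (3615·2.300 − 3480·1.300) / 135.0 = 28.08 mg/L.

28.1 mg/L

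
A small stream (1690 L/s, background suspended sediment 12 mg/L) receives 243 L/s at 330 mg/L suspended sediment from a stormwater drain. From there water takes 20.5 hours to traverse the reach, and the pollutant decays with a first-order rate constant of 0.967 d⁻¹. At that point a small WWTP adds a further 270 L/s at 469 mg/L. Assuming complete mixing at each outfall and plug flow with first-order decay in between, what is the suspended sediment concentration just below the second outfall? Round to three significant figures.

77.4 mg/L

Flow-weighted average: C = (1690·12.00 + 243.0·330.0) / 1933 = 100500/1933 = 51.98 mg/L; combined flow 1933 L/s.
Decay over the reach: 51.98·exp(−kt) = 51.98·0.4378 = 22.76 mg/L.
Second outfall: C = (1933·22.76 + 270.0·469.0)/2203 = 77.45 mg/L.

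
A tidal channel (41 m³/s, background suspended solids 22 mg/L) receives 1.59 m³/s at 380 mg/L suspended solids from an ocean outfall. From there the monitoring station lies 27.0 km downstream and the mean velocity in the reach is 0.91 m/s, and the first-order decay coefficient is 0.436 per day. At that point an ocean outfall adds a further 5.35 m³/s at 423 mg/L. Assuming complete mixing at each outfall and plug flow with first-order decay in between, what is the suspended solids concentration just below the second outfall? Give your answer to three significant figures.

Mass balance: C = (41.00·22.00 + 1.590·380.0) / 42.59 = 1506/42.59 = 35.37 mg/L; combined flow 42.59 m³/s.
Travel time t = 27.0·1000 / 0.91 = 29670 s = 8.242 h.
Applying C = C₀e^(−kt): 35.37 × 0.8609 = 30.45 mg/L.
Second outfall: C = (42.59·30.45 + 5.350·423.0)/47.94 = 74.26 mg/L.

74.3 mg/L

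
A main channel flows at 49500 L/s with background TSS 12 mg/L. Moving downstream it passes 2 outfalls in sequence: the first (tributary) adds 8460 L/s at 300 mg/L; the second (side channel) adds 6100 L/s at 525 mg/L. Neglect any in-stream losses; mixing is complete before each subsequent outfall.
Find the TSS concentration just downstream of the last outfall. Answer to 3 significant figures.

98.9 mg/L

Below outfall 1: Q → 57960 L/s, C = (49500·12.00 + 8460·300.0)/57960 = 54.04 mg/L.
Below outfall 2: Q → 64060 L/s, C = (57960·54.04 + 6100·525.0)/64060 = 98.88 mg/L.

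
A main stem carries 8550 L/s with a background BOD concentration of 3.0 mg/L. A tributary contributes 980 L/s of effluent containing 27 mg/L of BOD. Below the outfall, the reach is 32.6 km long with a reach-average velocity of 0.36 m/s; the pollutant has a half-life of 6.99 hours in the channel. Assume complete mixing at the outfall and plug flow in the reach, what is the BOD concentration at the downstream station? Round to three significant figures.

0.451 mg/L

Conservation of mass: C = (8550·3.000 + 980.0·27.00) / 9530 = 52110/9530 = 5.468 mg/L.
Travel time t = 32.6·1000 / 0.36 = 90560 s = 25.15 h.
Half-life 6.99 h → k = ln 2 / 6.99 = 0.09916 h⁻¹ = 2.380 d⁻¹.
After decay, C = 5.468 × e^(−kt) = 5.468 × 0.08255 = 0.4514 mg/L.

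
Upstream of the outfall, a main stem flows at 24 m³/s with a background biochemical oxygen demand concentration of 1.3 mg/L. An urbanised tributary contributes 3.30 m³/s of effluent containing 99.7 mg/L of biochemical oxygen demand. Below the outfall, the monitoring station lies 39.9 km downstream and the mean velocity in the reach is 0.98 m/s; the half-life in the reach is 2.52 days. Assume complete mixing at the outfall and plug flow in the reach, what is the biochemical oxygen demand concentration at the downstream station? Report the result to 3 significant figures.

Mass balance: C = (24.00·1.300 + 3.300·99.70) / 27.30 = 360.2/27.30 = 13.19 mg/L.
Travel time t = 39.9·1000 / 0.98 = 40710 s = 11.31 h.
Half-life 2.52 d → k = ln 2 / 2.52 = 0.2751 d⁻¹.
Decay over the reach: 13.19·exp(−kt) = 13.19·0.8784 = 11.59 mg/L.

11.6 mg/L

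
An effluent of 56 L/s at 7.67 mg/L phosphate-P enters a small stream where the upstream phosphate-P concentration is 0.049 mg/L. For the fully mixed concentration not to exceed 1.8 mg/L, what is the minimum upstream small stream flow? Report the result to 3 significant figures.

188 L/s

Set C_mix = 1.8: (Q·0.04900 + 56.00·7.670) / (Q + 56.00) = 1.8
→ Q = 56.00·(7.670 − 1.8)/(1.8 − 0.04900) = 187.7 L/s.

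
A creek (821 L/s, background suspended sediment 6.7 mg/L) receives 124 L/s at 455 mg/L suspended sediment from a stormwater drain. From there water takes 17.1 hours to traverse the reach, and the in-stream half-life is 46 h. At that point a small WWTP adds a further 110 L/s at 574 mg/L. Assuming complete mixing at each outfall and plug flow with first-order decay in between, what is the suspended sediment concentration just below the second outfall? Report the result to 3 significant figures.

Conservation of mass: C = (821.0·6.700 + 124.0·455.0) / 945.0 = 61920/945.0 = 65.52 mg/L; combined flow 945.0 L/s.
Half-life 46 h → k = ln 2 / 46 = 0.01507 h⁻¹ = 0.3616 d⁻¹.
After decay, C = 65.52 × e^(−kt) = 65.52 × 0.7729 = 50.64 mg/L.
Second outfall: C = (945.0·50.64 + 110.0·574.0)/1055 = 105.2 mg/L.

105 mg/L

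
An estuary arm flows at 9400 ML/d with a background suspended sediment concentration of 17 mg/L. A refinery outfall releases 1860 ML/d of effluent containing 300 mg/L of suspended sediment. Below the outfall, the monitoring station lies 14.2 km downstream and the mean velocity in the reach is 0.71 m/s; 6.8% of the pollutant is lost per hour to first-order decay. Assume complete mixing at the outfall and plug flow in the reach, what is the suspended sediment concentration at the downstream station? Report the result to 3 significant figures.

Mass balance: C = (9400·17.00 + 1860·300.0) / 11260 = 717800/11260 = 63.75 mg/L.
Travel time t = 14.2·1000 / 0.71 = 20000 s = 5.556 h.
6.8%/h lost → k = −ln(1 − 0.068) = 0.07042 h⁻¹.
After decay, C = 63.75 × e^(−kt) = 63.75 × 0.6762 = 43.11 mg/L.

43.1 mg/L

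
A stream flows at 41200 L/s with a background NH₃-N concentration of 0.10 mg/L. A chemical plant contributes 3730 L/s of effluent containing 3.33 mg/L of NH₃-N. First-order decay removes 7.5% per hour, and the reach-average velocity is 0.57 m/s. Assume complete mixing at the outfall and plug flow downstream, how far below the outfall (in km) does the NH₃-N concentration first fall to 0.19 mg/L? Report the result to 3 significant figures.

Flow-weighted average: C = (41200·0.1000 + 3730·3.330) / 44930 = 16540/44930 = 0.3681 mg/L.
7.5%/h lost → k = −ln(1 − 0.075) = 0.07796 h⁻¹.
Set 0.3681·exp(−k·t) = 0.19 → t = ln(0.3681/0.19)/k = 30540 s = 8.484 h.
Distance = v·t = 0.57·30540 = 17410 m = 17.41 km.

17.4 km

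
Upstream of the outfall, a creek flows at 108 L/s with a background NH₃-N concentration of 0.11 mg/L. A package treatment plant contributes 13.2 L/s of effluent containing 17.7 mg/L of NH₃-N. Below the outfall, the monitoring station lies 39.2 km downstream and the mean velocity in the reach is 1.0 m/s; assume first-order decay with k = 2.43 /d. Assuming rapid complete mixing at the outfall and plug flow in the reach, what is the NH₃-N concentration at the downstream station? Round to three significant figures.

0.673 mg/L

Conservation of mass: C = (108.0·0.1100 + 13.20·17.70) / 121.2 = 245.5/121.2 = 2.026 mg/L.
Travel time t = 39.2·1000 / 1.0 = 39200 s = 10.89 h.
After decay, C = 2.026 × e^(−kt) = 2.026 × 0.3320 = 0.6726 mg/L.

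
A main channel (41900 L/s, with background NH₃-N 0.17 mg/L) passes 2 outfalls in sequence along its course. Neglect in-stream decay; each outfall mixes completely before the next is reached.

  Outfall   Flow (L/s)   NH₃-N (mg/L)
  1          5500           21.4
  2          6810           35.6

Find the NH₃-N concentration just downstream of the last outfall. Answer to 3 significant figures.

6.77 mg/L

After outfall 1: Q = 41900 + 5500 = 47400 L/s; C = (41900·0.1700 + 5500·21.40)/47400 = 2.633 mg/L.
After outfall 2: Q = 47400 + 6810 = 54210 L/s; C = (47400·2.633 + 6810·35.60)/54210 = 6.775 mg/L.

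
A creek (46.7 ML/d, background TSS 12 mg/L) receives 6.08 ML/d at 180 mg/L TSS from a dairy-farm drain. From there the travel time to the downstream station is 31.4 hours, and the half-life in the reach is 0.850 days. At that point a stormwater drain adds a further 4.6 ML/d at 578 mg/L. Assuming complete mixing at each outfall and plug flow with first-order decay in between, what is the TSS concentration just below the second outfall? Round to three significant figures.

56.3 mg/L

Mixed concentration C = ΣQC/ΣQ = (46.70·12.00 + 6.080·180.0) / 52.78 = 1655/52.78 = 31.35 mg/L; combined flow 52.78 ML/d.
Half-life 0.850 d → k = ln 2 / 0.850 = 0.8155 d⁻¹.
First-order decay: C = 31.35·exp(−k·t) = 31.35·0.3441 = 10.79 mg/L.
At the second outfall, C = (52.78·10.79 + 4.600·578.0) / (52.78 + 4.600) = 56.26 mg/L.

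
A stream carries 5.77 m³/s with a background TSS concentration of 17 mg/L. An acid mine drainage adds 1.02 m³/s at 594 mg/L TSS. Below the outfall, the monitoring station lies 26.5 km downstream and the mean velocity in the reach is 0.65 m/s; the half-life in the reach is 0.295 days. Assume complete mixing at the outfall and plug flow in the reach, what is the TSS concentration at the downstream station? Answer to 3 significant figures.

Mass balance: C = (5.770·17.00 + 1.020·594.0) / 6.790 = 704.0/6.790 = 103.7 mg/L.
Travel time t = 26.5·1000 / 0.65 = 40770 s = 11.32 h.
Half-life 0.295 d → k = ln 2 / 0.295 = 2.350 d⁻¹.
First-order decay: C = 103.7·exp(−k·t) = 103.7·0.3300 = 34.21 mg/L.

34.2 mg/L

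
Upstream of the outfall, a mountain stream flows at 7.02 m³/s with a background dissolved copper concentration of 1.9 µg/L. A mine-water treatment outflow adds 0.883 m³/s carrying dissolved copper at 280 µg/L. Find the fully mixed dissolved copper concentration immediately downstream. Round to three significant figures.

33.0 µg/L

Mixed concentration C = ΣQC/ΣQ = (7.020·1.900 + 0.8830·280.0) / 7.903 = 260.6/7.903 = 32.97 µg/L.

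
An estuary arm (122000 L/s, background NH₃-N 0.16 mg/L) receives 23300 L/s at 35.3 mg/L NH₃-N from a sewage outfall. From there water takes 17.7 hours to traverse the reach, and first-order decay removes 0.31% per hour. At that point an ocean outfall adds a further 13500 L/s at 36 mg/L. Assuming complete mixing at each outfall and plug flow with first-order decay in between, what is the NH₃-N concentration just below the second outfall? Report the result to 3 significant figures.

8.08 mg/L

Mixed concentration C = ΣQC/ΣQ = (122000·0.1600 + 23300·35.30) / 145300 = 842000/145300 = 5.795 mg/L; combined flow 145300 L/s.
0.31%/h lost → k = −ln(1 − 0.0031) = 0.003105 h⁻¹.
Decay over the reach: 5.795·exp(−kt) = 5.795·0.9465 = 5.485 mg/L.
At the second outfall, C = (145300·5.485 + 13500·36.00) / (145300 + 13500) = 8.079 mg/L.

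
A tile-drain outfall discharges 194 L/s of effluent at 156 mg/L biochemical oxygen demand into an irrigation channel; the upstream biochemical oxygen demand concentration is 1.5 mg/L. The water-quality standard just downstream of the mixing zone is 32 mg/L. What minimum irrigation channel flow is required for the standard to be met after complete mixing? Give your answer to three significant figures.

789 L/s

Set C_mix = 32: (Q·1.500 + 194.0·156.0) / (Q + 194.0) = 32
→ Q = 194.0·(156.0 − 32)/(32 − 1.500) = 788.7 L/s.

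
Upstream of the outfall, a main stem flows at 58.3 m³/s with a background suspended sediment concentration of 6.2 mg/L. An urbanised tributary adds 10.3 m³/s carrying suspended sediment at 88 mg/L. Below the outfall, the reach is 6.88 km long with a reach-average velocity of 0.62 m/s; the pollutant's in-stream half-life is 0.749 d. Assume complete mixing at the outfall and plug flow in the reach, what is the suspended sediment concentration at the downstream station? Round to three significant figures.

Mixed concentration C = ΣQC/ΣQ = (58.30·6.200 + 10.30·88.00) / 68.60 = 1268/68.60 = 18.48 mg/L.
Travel time t = 6.88·1000 / 0.62 = 11100 s = 3.082 h.
Half-life 0.749 d → k = ln 2 / 0.749 = 0.9254 d⁻¹.
Applying C = C₀e^(−kt): 18.48 × 0.8879 = 16.41 mg/L.

16.4 mg/L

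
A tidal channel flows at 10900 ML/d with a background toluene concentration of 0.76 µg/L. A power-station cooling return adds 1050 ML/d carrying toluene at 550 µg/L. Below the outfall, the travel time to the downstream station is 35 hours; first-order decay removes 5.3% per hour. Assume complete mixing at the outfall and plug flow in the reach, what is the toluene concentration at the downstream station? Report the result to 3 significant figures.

Mass balance: C = (10900·0.7600 + 1050·550.0) / 11950 = 585800/11950 = 49.02 µg/L.
5.3%/h lost → k = −ln(1 − 0.053) = 0.05446 h⁻¹.
First-order decay: C = 49.02·exp(−k·t) = 49.02·0.1487 = 7.288 µg/L.

7.29 µg/L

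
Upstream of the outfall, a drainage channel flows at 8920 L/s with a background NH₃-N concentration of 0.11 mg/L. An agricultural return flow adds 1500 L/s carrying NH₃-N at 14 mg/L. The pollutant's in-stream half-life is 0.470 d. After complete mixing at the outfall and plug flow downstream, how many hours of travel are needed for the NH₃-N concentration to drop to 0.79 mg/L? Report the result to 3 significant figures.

After mixing, C = (8920·0.1100 + 1500·14.00) / 10420 = 21980/10420 = 2.110 mg/L.
Half-life 0.470 d → k = ln 2 / 0.470 = 1.475 d⁻¹.
2.110·exp(−k·t) = 0.79 → t = ln(2.110/0.79)/k = 57540 s = 15.98 h.

16.0 h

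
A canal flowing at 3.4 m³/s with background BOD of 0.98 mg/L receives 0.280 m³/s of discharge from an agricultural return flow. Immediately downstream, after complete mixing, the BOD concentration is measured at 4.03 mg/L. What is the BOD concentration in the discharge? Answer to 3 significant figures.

41.1 mg/L

Mass balance: 3.400·0.9800 + 0.2800·Cₑ = 3.680·4.030
→ Cₑ = (3.680·4.030 − 3.400·0.9800) / 0.2800 = 41.07 mg/L.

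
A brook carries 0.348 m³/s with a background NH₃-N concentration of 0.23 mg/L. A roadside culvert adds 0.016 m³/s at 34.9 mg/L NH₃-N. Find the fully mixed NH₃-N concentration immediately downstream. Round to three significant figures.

Flow-weighted average: C = (0.3480·0.2300 + 0.01600·34.90) / 0.3640 = 0.6384/0.3640 = 1.754 mg/L.

1.75 mg/L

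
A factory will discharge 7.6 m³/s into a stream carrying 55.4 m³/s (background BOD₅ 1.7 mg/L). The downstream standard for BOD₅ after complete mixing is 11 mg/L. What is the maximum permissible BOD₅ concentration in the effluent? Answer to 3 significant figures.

At the limit, (Qr·Cr + Qe·Cₑ)/(Qr + Qe) = 11:
Cₑ = (63.00·11 − 55.40·1.700) / 7.600 = 78.79 mg/L.

78.8 mg/L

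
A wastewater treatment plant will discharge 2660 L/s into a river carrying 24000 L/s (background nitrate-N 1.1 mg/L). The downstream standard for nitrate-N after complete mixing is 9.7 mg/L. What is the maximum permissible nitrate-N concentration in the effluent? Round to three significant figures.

87.3 mg/L

At the limit, (Qr·Cr + Qe·Cₑ)/(Qr + Qe) = 9.7:
Cₑ = (26660·9.7 − 24000·1.100) / 2660 = 87.29 mg/L.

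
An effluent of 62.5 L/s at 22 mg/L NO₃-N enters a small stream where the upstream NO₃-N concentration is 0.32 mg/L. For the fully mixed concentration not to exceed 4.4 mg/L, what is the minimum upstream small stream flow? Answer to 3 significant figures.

270 L/s

Set C_mix = 4.4: (Q·0.3200 + 62.50·22.00) / (Q + 62.50) = 4.4
→ Q = 62.50·(22.00 − 4.4)/(4.4 − 0.3200) = 269.6 L/s.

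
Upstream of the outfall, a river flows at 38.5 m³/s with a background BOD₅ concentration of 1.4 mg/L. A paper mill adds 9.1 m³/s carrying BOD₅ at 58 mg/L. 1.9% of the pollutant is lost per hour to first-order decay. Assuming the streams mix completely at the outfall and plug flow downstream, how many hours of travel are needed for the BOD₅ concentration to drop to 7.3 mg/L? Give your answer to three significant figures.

26.9 h

Flow-weighted average: C = (38.50·1.400 + 9.100·58.00) / 47.60 = 581.7/47.60 = 12.22 mg/L.
1.9%/h lost → k = −ln(1 − 0.019) = 0.01918 h⁻¹.
12.22·exp(−k·t) = 7.3 → t = ln(12.22/7.3)/k = 96700 s = 26.86 h.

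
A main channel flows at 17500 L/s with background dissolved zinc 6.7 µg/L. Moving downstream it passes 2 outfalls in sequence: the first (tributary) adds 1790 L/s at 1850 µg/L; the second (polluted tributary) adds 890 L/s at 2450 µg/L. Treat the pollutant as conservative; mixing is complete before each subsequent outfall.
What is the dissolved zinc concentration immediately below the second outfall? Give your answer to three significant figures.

After outfall 1: Q = 17500 + 1790 = 19290 L/s; C = (17500·6.700 + 1790·1850)/19290 = 177.7 µg/L.
After outfall 2: Q = 19290 + 890.0 = 20180 L/s; C = (19290·177.7 + 890.0·2450)/20180 = 278.0 µg/L.

278 µg/L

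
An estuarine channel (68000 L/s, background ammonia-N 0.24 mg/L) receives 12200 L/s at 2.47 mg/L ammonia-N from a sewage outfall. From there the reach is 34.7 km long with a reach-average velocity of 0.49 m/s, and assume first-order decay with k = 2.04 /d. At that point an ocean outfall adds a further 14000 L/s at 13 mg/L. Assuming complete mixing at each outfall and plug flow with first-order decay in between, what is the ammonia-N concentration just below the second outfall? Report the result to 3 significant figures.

2.02 mg/L

Mass balance: C = (68000·0.2400 + 12200·2.470) / 80200 = 46450/80200 = 0.5792 mg/L; combined flow 80200 L/s.
Travel time t = 34.7·1000 / 0.49 = 70820 s = 19.67 h.
First-order decay: C = 0.5792·exp(−k·t) = 0.5792·0.1879 = 0.1088 mg/L.
At the second outfall, C = (80200·0.1088 + 14000·13.00) / (80200 + 14000) = 2.025 mg/L.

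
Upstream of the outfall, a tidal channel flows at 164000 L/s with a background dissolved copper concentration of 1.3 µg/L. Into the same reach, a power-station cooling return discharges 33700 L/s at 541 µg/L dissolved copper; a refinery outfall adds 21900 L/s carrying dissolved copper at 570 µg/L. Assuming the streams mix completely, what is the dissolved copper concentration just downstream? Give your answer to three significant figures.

141 µg/L

Mass balance: C = (164000·1.300 + 33700·541.0 + 21900·570.0) / 219600 = 30930000/219600 = 140.8 µg/L.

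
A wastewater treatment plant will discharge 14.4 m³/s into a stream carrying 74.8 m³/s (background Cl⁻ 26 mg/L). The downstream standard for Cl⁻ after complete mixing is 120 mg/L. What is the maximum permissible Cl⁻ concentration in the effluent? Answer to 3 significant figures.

At the limit, (Qr·Cr + Qe·Cₑ)/(Qr + Qe) = 120:
Cₑ = (89.20·120 − 74.80·26.00) / 14.40 = 608.3 mg/L.

608 mg/L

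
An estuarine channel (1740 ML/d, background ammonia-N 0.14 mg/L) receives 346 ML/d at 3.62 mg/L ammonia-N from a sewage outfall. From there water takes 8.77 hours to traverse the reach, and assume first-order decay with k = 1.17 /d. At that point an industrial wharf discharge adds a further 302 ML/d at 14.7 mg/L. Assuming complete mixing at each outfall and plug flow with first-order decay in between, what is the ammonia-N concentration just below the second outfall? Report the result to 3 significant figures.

2.27 mg/L

Mass balance: C = (1740·0.1400 + 346.0·3.620) / 2086 = 1496/2086 = 0.7172 mg/L; combined flow 2086 ML/d.
After decay, C = 0.7172 × e^(−kt) = 0.7172 × 0.6521 = 0.4677 mg/L.
Second outfall: C = (2086·0.4677 + 302.0·14.70)/2388 = 2.268 mg/L.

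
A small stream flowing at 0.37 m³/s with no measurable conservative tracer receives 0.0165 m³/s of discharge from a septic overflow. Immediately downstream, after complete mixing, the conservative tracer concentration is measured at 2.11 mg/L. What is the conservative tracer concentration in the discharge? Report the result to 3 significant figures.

49.4 mg/L

Mass balance: 0.3700·0 + 0.01650·Cₑ = 0.3865·2.110
→ Cₑ = (0.3865·2.110 − 0.3700·0) / 0.01650 = 49.43 mg/L.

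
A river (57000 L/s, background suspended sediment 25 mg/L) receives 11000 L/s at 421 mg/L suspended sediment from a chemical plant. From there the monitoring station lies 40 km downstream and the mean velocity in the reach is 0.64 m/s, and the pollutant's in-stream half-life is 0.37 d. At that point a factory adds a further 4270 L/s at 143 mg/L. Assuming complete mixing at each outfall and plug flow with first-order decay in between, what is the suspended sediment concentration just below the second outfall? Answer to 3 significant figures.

Mixed concentration C = ΣQC/ΣQ = (57000·25.00 + 11000·421.0) / 68000 = 6056000/68000 = 89.06 mg/L; combined flow 68000 L/s.
Travel time t = 40·1000 / 0.64 = 62500 s = 17.36 h.
Half-life 0.37 d → k = ln 2 / 0.37 = 1.873 d⁻¹.
First-order decay: C = 89.06·exp(−k·t) = 89.06·0.2579 = 22.97 mg/L.
Second outfall: C = (68000·22.97 + 4270·143.0)/72270 = 30.06 mg/L.

30.1 mg/L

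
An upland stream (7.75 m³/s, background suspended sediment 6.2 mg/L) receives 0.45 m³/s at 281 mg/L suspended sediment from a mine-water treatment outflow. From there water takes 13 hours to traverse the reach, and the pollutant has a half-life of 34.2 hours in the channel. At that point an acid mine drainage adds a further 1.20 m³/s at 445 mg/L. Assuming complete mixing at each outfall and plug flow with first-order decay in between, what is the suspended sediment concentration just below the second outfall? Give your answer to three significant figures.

71.1 mg/L

Mixed concentration C = ΣQC/ΣQ = (7.750·6.200 + 0.4500·281.0) / 8.200 = 174.5/8.200 = 21.28 mg/L; combined flow 8.200 m³/s.
Half-life 34.2 h → k = ln 2 / 34.2 = 0.02027 h⁻¹ = 0.4864 d⁻¹.
Decay over the reach: 21.28·exp(−kt) = 21.28·0.7684 = 16.35 mg/L.
At the second outfall, C = (8.200·16.35 + 1.200·445.0) / (8.200 + 1.200) = 71.07 mg/L.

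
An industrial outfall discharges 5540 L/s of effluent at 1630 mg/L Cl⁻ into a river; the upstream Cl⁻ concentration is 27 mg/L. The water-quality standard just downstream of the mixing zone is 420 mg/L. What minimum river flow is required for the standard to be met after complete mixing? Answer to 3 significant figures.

Set C_mix = 420: (Q·27.00 + 5540·1630) / (Q + 5540) = 420
→ Q = 5540·(1630 − 420)/(420 − 27.00) = 17060 L/s.

17100 L/s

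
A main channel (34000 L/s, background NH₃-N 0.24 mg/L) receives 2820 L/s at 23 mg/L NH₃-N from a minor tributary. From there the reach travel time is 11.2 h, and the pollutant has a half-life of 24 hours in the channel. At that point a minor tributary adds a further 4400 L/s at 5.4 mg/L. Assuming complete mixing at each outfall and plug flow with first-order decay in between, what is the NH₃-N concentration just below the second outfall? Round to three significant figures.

1.86 mg/L

After mixing, C = (34000·0.2400 + 2820·23.00) / 36820 = 73020/36820 = 1.983 mg/L; combined flow 36820 L/s.
Half-life 24 h → k = ln 2 / 24 = 0.02888 h⁻¹ = 0.6931 d⁻¹.
Applying C = C₀e^(−kt): 1.983 × 0.7236 = 1.435 mg/L.
At the second outfall, C = (36820·1.435 + 4400·5.400) / (36820 + 4400) = 1.858 mg/L.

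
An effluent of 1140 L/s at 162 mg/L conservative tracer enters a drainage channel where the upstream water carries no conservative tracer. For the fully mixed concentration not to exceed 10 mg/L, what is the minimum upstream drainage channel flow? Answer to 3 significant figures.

17300 L/s

Set C_mix = 10: (Q·0 + 1140·162.0) / (Q + 1140) = 10
→ Q = 1140·(162.0 − 10)/(10 − 0) = 17330 L/s.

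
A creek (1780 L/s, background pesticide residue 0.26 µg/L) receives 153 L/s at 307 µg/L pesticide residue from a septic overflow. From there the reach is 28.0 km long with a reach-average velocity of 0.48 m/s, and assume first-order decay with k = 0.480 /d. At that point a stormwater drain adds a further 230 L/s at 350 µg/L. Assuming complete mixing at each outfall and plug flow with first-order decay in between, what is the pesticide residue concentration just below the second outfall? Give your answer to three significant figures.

53.1 µg/L

Mixed concentration C = ΣQC/ΣQ = (1780·0.2600 + 153.0·307.0) / 1933 = 47430/1933 = 24.54 µg/L; combined flow 1933 L/s.
Travel time t = 28.0·1000 / 0.48 = 58330 s = 16.20 h.
Decay over the reach: 24.54·exp(−kt) = 24.54·0.7232 = 17.75 µg/L.
Second outfall: C = (1933·17.75 + 230.0·350.0)/2163 = 53.08 µg/L.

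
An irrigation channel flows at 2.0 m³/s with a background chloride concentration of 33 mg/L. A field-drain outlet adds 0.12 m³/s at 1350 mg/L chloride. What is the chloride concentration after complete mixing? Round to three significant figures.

108 mg/L

Flow-weighted average: C = (2.000·33.00 + 0.1200·1350) / 2.120 = 228.0/2.120 = 107.5 mg/L.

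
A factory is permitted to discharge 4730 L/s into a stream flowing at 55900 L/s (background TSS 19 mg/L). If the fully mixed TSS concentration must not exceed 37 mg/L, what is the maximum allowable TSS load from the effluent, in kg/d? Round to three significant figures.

102000 kg/d

Mass balance at the limit: 55900·19.00 + 4730·Cₑ = 60630·37 → Cₑ = 249.7 mg/L.
4730 L/s = 4.730 m³/s. Load = 4.730 m³/s × 249.7 g/m³ × 86 400 s/d = 102100 kg/d.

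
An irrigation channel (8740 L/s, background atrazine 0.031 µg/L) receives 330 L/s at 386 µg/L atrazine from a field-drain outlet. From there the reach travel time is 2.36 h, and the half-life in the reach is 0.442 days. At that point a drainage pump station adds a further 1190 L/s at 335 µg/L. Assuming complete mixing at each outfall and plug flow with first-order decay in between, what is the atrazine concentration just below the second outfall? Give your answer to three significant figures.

49.5 µg/L

Mixed concentration C = ΣQC/ΣQ = (8740·0.03100 + 330.0·386.0) / 9070 = 127700/9070 = 14.07 µg/L; combined flow 9070 L/s.
Half-life 0.442 d → k = ln 2 / 0.442 = 1.568 d⁻¹.
Decay over the reach: 14.07·exp(−kt) = 14.07·0.8571 = 12.06 µg/L.
Second outfall: C = (9070·12.06 + 1190·335.0)/10260 = 49.52 µg/L.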